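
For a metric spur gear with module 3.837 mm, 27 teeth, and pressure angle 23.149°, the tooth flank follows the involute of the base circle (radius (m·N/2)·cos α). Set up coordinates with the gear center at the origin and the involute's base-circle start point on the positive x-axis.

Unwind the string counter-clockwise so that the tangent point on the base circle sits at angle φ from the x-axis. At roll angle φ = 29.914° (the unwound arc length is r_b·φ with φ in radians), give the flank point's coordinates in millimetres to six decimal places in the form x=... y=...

pitch radius r_p = m·N/2 = 3.837·27/2 = 51.799500
base radius r_b = r_p·cos α = 51.799500·cos 23.149° = 47.628896
roll angle φ = 29.914° = 0.52209779 rad
x = r_b·(cos φ + φ·sin φ) = 47.628896·(0.86677492 + 0.52209779·0.49869955) = 53.684665
y = r_b·(sin φ − φ·cos φ) = 47.628896·(0.49869955 − 0.52209779·0.86677492) = 2.198468

x=53.684665 y=2.198468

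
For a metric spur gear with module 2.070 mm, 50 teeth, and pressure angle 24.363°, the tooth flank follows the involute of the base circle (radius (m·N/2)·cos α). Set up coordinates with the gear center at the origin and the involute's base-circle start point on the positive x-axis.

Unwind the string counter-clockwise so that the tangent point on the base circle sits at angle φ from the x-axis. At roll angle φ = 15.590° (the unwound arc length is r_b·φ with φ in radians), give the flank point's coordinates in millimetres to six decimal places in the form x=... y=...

x=48.854614 y=0.314221

pitch radius r_p = m·N/2 = 2.070·50/2 = 51.750000
base radius r_b = r_p·cos α = 51.750000·cos 24.363° = 47.141675
roll angle φ = 15.590° = 0.27209683 rad
x = r_b·(cos φ + φ·sin φ) = 47.141675·(0.96320949 + 0.27209683·0.26875171) = 48.854614
y = r_b·(sin φ − φ·cos φ) = 47.141675·(0.26875171 − 0.27209683·0.96320949) = 0.314221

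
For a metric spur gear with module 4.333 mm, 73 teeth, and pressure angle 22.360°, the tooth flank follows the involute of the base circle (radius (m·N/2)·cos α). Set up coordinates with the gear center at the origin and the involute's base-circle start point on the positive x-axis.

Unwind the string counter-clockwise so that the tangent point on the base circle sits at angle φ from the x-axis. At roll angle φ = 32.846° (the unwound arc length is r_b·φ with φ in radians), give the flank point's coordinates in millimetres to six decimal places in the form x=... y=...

pitch radius r_p = m·N/2 = 4.333·73/2 = 158.154500
base radius r_b = r_p·cos α = 158.154500·cos 22.360° = 146.263155
roll angle φ = 32.846° = 0.57327085 rad
x = r_b·(cos φ + φ·sin φ) = 146.263155·(0.84013142 + 0.57327085·0.54238289) = 168.358211
y = r_b·(sin φ − φ·cos φ) = 146.263155·(0.54238289 − 0.57327085·0.84013142) = 8.886954

x=168.358211 y=8.886954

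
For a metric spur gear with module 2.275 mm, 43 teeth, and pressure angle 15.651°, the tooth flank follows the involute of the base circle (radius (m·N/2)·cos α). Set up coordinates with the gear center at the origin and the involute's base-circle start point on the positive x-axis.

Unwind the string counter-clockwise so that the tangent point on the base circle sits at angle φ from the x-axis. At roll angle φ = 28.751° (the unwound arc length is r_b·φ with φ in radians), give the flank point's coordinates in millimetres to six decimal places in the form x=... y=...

pitch radius r_p = m·N/2 = 2.275·43/2 = 48.912500
base radius r_b = r_p·cos α = 48.912500·cos 15.651° = 47.098962
roll angle φ = 28.751° = 0.50179961 rad
x = r_b·(cos φ + φ·sin φ) = 47.098962·(0.87671836 + 0.50179961·0.48100407) = 52.660691
y = r_b·(sin φ − φ·cos φ) = 47.098962·(0.48100407 − 0.50179961·0.87671836) = 1.934219

x=52.660691 y=1.934219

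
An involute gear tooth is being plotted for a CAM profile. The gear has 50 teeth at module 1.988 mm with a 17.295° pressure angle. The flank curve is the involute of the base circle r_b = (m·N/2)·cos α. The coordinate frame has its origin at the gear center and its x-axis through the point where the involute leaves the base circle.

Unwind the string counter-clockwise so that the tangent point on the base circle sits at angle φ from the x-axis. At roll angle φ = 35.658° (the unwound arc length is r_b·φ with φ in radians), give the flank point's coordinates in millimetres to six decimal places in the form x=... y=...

x=55.771731 y=3.667156

pitch radius r_p = m·N/2 = 1.988·50/2 = 49.700000
base radius r_b = r_p·cos α = 49.700000·cos 17.295° = 47.452901
roll angle φ = 35.658° = 0.62234950 rad
x = r_b·(cos φ + φ·sin φ) = 47.452901·(0.81251107 + 0.62234950·0.58294577) = 55.771731
y = r_b·(sin φ − φ·cos φ) = 47.452901·(0.58294577 − 0.62234950·0.81251107) = 3.667156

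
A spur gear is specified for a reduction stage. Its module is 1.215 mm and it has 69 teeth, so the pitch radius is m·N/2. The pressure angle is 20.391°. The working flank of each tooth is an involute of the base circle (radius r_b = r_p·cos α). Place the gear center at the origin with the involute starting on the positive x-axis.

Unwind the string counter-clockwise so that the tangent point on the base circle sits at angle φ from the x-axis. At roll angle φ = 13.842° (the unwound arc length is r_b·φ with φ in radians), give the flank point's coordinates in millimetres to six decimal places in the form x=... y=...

pitch radius r_p = m·N/2 = 1.215·69/2 = 41.917500
base radius r_b = r_p·cos α = 41.917500·cos 20.391° = 39.290812
roll angle φ = 13.842° = 0.24158848 rad
x = r_b·(cos φ + φ·sin φ) = 39.290812·(0.97095916 + 0.24158848·0.23924527) = 40.420740
y = r_b·(sin φ − φ·cos φ) = 39.290812·(0.23924527 − 0.24158848·0.97095916) = 0.183595

x=40.420740 y=0.183595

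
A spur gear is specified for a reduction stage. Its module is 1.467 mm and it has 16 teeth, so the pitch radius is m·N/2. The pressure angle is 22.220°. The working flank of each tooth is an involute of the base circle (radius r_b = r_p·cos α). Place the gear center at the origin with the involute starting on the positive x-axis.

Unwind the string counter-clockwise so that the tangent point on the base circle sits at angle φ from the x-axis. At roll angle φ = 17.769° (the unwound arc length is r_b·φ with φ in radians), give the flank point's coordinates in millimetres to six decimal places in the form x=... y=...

x=11.374440 y=0.106986

pitch radius r_p = m·N/2 = 1.467·16/2 = 11.736000
base radius r_b = r_p·cos α = 11.736000·cos 22.220° = 10.864469
roll angle φ = 17.769° = 0.31012755 rad
x = r_b·(cos φ + φ·sin φ) = 10.864469·(0.95229465 + 0.31012755·0.30518011) = 11.374440
y = r_b·(sin φ − φ·cos φ) = 10.864469·(0.30518011 − 0.31012755·0.95229465) = 0.106986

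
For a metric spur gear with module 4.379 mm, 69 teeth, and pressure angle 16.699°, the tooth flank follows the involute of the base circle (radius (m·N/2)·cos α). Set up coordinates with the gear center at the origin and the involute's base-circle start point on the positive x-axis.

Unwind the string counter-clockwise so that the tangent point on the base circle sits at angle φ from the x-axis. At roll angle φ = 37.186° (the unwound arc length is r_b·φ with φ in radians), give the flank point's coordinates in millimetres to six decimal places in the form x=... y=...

x=172.045720 y=12.639374

pitch radius r_p = m·N/2 = 4.379·69/2 = 151.075500
base radius r_b = r_p·cos α = 151.075500·cos 16.699° = 144.704270
roll angle φ = 37.186° = 0.64901814 rad
x = r_b·(cos φ + φ·sin φ) = 144.704270·(0.79667763 + 0.64901814·0.60440447) = 172.045720
y = r_b·(sin φ − φ·cos φ) = 144.704270·(0.60440447 − 0.64901814·0.79667763) = 12.639374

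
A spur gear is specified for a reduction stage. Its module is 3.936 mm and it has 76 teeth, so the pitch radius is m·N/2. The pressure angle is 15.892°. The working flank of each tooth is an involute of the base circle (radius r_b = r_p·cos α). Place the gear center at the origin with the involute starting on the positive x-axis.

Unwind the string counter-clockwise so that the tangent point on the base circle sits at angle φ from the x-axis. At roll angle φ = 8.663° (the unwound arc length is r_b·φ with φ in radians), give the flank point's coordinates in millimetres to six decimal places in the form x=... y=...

x=145.486338 y=0.165362

pitch radius r_p = m·N/2 = 3.936·76/2 = 149.568000
base radius r_b = r_p·cos α = 149.568000·cos 15.892° = 143.851444
roll angle φ = 8.663° = 0.15119787 rad
x = r_b·(cos φ + φ·sin φ) = 143.851444·(0.98859136 + 0.15119787·0.15062245) = 145.486338
y = r_b·(sin φ − φ·cos φ) = 143.851444·(0.15062245 − 0.15119787·0.98859136) = 0.165362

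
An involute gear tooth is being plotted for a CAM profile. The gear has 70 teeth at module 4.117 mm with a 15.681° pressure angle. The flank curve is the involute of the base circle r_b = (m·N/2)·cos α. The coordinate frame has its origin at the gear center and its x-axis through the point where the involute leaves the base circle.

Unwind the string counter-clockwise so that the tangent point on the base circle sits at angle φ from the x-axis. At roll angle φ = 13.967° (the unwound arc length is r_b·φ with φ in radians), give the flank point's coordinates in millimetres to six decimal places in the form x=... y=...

pitch radius r_p = m·N/2 = 4.117·70/2 = 144.095000
base radius r_b = r_p·cos α = 144.095000·cos 15.681° = 138.731990
roll angle φ = 13.967° = 0.24377014 rad
x = r_b·(cos φ + φ·sin φ) = 138.731990·(0.97043490 + 0.24377014·0.24136301) = 142.792952
y = r_b·(sin φ − φ·cos φ) = 138.731990·(0.24136301 − 0.24377014·0.97043490) = 0.665908

x=142.792952 y=0.665908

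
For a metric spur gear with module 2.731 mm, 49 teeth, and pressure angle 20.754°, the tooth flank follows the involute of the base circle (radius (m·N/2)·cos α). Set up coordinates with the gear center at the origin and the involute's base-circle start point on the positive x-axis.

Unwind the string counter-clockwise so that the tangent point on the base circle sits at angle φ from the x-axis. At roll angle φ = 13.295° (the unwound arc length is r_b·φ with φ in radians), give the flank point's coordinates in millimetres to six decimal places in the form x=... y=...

pitch radius r_p = m·N/2 = 2.731·49/2 = 66.909500
base radius r_b = r_p·cos α = 66.909500·cos 20.754° = 62.567774
roll angle φ = 13.295° = 0.23204152 rad
x = r_b·(cos φ + φ·sin φ) = 62.567774·(0.97319894 + 0.23204152·0.22996481) = 64.229595
y = r_b·(sin φ − φ·cos φ) = 62.567774·(0.22996481 − 0.23204152·0.97319894) = 0.259171

x=64.229595 y=0.259171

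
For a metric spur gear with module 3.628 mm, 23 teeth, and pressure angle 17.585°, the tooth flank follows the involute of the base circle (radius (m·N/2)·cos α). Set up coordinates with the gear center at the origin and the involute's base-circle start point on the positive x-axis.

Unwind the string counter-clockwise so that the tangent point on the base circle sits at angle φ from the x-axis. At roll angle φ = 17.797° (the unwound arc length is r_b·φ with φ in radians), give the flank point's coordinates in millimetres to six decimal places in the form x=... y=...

x=41.644956 y=0.393492

pitch radius r_p = m·N/2 = 3.628·23/2 = 41.722000
base radius r_b = r_p·cos α = 41.722000·cos 17.585° = 39.772322
roll angle φ = 17.797° = 0.31061625 rad
x = r_b·(cos φ + φ·sin φ) = 39.772322·(0.95214540 + 0.31061625·0.30564545) = 41.644956
y = r_b·(sin φ − φ·cos φ) = 39.772322·(0.30564545 − 0.31061625·0.95214540) = 0.393492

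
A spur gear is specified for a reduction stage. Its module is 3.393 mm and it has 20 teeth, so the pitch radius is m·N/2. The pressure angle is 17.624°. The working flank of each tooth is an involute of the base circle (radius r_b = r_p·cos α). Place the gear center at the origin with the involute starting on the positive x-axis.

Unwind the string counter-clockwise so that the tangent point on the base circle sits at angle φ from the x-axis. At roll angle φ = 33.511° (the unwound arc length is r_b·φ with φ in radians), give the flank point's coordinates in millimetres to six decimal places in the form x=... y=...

pitch radius r_p = m·N/2 = 3.393·20/2 = 33.930000
base radius r_b = r_p·cos α = 33.930000·cos 17.624° = 32.337459
roll angle φ = 33.511° = 0.58487729 rad
x = r_b·(cos φ + φ·sin φ) = 32.337459·(0.83377984 + 0.58487729·0.55209707) = 37.404379
y = r_b·(sin φ − φ·cos φ) = 32.337459·(0.55209707 − 0.58487729·0.83377984) = 2.083767

x=37.404379 y=2.083767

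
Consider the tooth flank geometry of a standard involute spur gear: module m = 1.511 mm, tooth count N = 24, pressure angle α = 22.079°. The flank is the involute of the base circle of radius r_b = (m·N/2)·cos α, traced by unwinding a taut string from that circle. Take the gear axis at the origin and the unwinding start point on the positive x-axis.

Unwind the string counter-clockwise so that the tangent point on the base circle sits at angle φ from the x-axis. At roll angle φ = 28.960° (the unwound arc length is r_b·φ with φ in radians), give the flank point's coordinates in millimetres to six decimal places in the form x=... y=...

pitch radius r_p = m·N/2 = 1.511·24/2 = 18.132000
base radius r_b = r_p·cos α = 18.132000·cos 22.079° = 16.802316
roll angle φ = 28.960° = 0.50544735 rad
x = r_b·(cos φ + φ·sin φ) = 16.802316·(0.87495795 + 0.50544735·0.48419890) = 18.813470
y = r_b·(sin φ − φ·cos φ) = 16.802316·(0.48419890 − 0.50544735·0.87495795) = 0.704920

x=18.813470 y=0.704920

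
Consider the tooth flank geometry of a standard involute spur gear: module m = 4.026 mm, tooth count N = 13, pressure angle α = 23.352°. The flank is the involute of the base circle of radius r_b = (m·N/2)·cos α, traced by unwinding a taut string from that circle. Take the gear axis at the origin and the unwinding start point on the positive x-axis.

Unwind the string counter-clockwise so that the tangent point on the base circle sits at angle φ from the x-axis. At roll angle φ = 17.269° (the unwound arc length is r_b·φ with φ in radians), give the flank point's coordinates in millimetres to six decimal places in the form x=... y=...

x=25.092025 y=0.217287

pitch radius r_p = m·N/2 = 4.026·13/2 = 26.169000
base radius r_b = r_p·cos α = 26.169000·cos 23.352° = 24.025419
roll angle φ = 17.269° = 0.30140091 rad
x = r_b·(cos φ + φ·sin φ) = 24.025419·(0.95492156 + 0.30140091·0.29685826) = 25.092025
y = r_b·(sin φ − φ·cos φ) = 24.025419·(0.29685826 − 0.30140091·0.95492156) = 0.217287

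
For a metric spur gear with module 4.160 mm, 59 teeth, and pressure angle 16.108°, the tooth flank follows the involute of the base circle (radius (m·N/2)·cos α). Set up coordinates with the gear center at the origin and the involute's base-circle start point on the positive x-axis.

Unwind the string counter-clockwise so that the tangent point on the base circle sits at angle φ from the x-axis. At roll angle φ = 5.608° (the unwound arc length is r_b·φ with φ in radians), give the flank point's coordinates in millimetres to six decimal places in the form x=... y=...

pitch radius r_p = m·N/2 = 4.160·59/2 = 122.720000
base radius r_b = r_p·cos α = 122.720000·cos 16.108° = 117.902065
roll angle φ = 5.608° = 0.09787806 rad
x = r_b·(cos φ + φ·sin φ) = 117.902065·(0.99521377 + 0.09787806·0.09772186) = 118.465471
y = r_b·(sin φ − φ·cos φ) = 117.902065·(0.09772186 − 0.09787806·0.99521377) = 0.036816

x=118.465471 y=0.036816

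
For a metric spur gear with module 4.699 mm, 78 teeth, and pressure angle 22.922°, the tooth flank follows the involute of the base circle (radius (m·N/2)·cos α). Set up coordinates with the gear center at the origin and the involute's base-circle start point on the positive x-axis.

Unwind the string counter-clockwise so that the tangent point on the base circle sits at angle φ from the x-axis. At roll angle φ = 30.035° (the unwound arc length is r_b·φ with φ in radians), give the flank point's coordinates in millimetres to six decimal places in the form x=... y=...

pitch radius r_p = m·N/2 = 4.699·78/2 = 183.261000
base radius r_b = r_p·cos α = 183.261000·cos 22.922° = 168.789965
roll angle φ = 30.035° = 0.52420964 rad
x = r_b·(cos φ + φ·sin φ) = 168.789965·(0.86571981 + 0.52420964·0.50052893) = 190.412280
y = r_b·(sin φ − φ·cos φ) = 168.789965·(0.50052893 − 0.52420964·0.86571981) = 7.884223

x=190.412280 y=7.884223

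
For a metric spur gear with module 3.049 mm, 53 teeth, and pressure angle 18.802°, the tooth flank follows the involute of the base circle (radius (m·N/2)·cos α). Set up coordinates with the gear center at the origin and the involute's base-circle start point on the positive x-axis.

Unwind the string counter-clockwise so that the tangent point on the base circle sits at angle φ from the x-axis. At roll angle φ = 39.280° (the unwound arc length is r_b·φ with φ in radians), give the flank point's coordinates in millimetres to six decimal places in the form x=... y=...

x=92.403862 y=7.835409

pitch radius r_p = m·N/2 = 3.049·53/2 = 80.798500
base radius r_b = r_p·cos α = 80.798500·cos 18.802° = 76.486931
roll angle φ = 39.280° = 0.68556533 rad
x = r_b·(cos φ + φ·sin φ) = 76.486931·(0.77406125 + 0.68556533·0.63311071) = 92.403862
y = r_b·(sin φ − φ·cos φ) = 76.486931·(0.63311071 − 0.68556533·0.77406125) = 7.835409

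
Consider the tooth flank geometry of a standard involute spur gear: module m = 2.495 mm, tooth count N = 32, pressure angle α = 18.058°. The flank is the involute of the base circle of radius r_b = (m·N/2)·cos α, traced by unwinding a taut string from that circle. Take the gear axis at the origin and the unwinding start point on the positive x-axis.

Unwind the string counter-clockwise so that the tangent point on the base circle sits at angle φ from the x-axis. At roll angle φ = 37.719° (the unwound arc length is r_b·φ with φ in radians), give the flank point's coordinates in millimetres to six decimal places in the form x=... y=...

pitch radius r_p = m·N/2 = 2.495·32/2 = 39.920000
base radius r_b = r_p·cos α = 39.920000·cos 18.058° = 37.953669
roll angle φ = 37.719° = 0.65832074 rad
x = r_b·(cos φ + φ·sin φ) = 37.953669·(0.79102070 + 0.65832074·0.61178939) = 45.308116
y = r_b·(sin φ − φ·cos φ) = 37.953669·(0.61178939 − 0.65832074·0.79102070) = 3.455456

x=45.308116 y=3.455456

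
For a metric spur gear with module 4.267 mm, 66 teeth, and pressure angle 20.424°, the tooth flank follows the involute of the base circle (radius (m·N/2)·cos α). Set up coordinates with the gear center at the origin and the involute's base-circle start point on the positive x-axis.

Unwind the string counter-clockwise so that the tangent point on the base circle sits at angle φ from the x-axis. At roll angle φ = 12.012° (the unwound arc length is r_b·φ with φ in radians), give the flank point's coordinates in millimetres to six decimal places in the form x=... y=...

pitch radius r_p = m·N/2 = 4.267·66/2 = 140.811000
base radius r_b = r_p·cos α = 140.811000·cos 20.424° = 131.959043
roll angle φ = 12.012° = 0.20964895 rad
x = r_b·(cos φ + φ·sin φ) = 131.959043·(0.97810403 + 0.20964895·0.20811655) = 134.827232
y = r_b·(sin φ − φ·cos φ) = 131.959043·(0.20811655 − 0.20964895·0.97810403) = 0.403539

x=134.827232 y=0.403539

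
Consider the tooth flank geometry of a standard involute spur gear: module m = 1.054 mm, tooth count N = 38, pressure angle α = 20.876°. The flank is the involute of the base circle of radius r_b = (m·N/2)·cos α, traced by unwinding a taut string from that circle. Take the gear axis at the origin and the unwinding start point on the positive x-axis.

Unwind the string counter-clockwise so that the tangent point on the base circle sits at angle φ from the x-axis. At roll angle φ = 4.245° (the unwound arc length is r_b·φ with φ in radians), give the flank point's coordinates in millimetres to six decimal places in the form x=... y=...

x=18.762655 y=0.002535

pitch radius r_p = m·N/2 = 1.054·38/2 = 20.026000
base radius r_b = r_p·cos α = 20.026000·cos 20.876° = 18.711370
roll angle φ = 4.245° = 0.07408923 rad
x = r_b·(cos φ + φ·sin φ) = 18.711370·(0.99725665 + 0.07408923·0.07402146) = 18.762655
y = r_b·(sin φ − φ·cos φ) = 18.711370·(0.07402146 − 0.07408923·0.99725665) = 0.002535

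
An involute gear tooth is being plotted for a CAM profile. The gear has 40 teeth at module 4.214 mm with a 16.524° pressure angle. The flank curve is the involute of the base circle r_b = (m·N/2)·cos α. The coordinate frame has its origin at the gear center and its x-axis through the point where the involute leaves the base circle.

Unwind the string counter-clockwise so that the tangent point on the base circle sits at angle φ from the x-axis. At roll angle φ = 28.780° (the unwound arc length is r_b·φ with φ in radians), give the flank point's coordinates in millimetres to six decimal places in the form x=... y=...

x=90.358559 y=3.328076

pitch radius r_p = m·N/2 = 4.214·40/2 = 84.280000
base radius r_b = r_p·cos α = 84.280000·cos 16.524° = 80.799294
roll angle φ = 28.780° = 0.50230576 rad
x = r_b·(cos φ + φ·sin φ) = 80.799294·(0.87647479 + 0.50230576·0.48144776) = 90.358559
y = r_b·(sin φ − φ·cos φ) = 80.799294·(0.48144776 − 0.50230576·0.87647479) = 3.328076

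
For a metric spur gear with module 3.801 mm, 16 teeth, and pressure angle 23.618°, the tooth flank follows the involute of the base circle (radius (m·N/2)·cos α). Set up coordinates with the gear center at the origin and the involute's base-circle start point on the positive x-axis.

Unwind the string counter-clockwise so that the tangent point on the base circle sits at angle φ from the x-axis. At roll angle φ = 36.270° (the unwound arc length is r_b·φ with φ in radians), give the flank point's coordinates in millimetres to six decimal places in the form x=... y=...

x=32.896339 y=2.262794

pitch radius r_p = m·N/2 = 3.801·16/2 = 30.408000
base radius r_b = r_p·cos α = 30.408000·cos 23.618° = 27.860932
roll angle φ = 36.270° = 0.63303092 rad
x = r_b·(cos φ + φ·sin φ) = 27.860932·(0.80623815 + 0.63303092·0.59159111) = 32.896339
y = r_b·(sin φ − φ·cos φ) = 27.860932·(0.59159111 − 0.63303092·0.80623815) = 2.262794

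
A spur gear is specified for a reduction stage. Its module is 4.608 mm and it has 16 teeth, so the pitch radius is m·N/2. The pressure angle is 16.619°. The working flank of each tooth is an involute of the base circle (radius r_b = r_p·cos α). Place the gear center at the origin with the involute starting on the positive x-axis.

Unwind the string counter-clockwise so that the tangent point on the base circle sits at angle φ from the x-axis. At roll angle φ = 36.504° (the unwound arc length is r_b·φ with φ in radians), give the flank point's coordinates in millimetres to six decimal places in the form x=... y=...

x=41.782119 y=2.923286

pitch radius r_p = m·N/2 = 4.608·16/2 = 36.864000
base radius r_b = r_p·cos α = 36.864000·cos 16.619° = 35.324109
roll angle φ = 36.504° = 0.63711499 rad
x = r_b·(cos φ + φ·sin φ) = 35.324109·(0.80381533 + 0.63711499·0.59487891) = 41.782119
y = r_b·(sin φ − φ·cos φ) = 35.324109·(0.59487891 − 0.63711499·0.80381533) = 2.923286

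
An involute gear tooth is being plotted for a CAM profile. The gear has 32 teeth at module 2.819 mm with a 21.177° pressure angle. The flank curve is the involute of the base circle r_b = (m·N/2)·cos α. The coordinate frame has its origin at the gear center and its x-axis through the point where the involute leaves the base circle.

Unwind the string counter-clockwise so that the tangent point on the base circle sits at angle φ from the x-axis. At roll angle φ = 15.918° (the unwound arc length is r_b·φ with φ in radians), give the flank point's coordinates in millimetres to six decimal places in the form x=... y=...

pitch radius r_p = m·N/2 = 2.819·32/2 = 45.104000
base radius r_b = r_p·cos α = 45.104000·cos 21.177° = 42.058077
roll angle φ = 15.918° = 0.27782151 rad
x = r_b·(cos φ + φ·sin φ) = 42.058077·(0.96165520 + 0.27782151·0.27426135) = 43.650013
y = r_b·(sin φ − φ·cos φ) = 42.058077·(0.27426135 − 0.27782151·0.96165520) = 0.298311

x=43.650013 y=0.298311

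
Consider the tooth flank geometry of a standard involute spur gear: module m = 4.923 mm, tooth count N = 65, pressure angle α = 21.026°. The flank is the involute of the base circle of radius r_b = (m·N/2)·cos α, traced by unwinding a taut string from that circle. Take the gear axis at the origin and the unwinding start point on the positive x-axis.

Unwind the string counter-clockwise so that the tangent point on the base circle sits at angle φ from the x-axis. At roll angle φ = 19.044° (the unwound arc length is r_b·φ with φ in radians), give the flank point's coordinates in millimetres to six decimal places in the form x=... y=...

x=157.367599 y=1.807878

pitch radius r_p = m·N/2 = 4.923·65/2 = 159.997500
base radius r_b = r_p·cos α = 159.997500·cos 21.026° = 149.344500
roll angle φ = 19.044° = 0.33238050 rad
x = r_b·(cos φ + φ·sin φ) = 149.344500·(0.94526828 + 0.33238050·0.32629416) = 157.367599
y = r_b·(sin φ − φ·cos φ) = 149.344500·(0.32629416 − 0.33238050·0.94526828) = 1.807878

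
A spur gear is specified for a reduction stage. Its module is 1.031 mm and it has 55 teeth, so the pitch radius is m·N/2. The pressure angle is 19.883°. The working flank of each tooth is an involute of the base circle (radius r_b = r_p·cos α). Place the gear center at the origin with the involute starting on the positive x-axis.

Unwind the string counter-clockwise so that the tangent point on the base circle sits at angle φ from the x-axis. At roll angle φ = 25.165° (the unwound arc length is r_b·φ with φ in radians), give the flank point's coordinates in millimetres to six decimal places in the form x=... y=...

pitch radius r_p = m·N/2 = 1.031·55/2 = 28.352500
base radius r_b = r_p·cos α = 28.352500·cos 19.883° = 26.662381
roll angle φ = 25.165° = 0.43921211 rad
x = r_b·(cos φ + φ·sin φ) = 26.662381·(0.90508698 + 0.43921211·0.42522648) = 29.111364
y = r_b·(sin φ − φ·cos φ) = 26.662381·(0.42522648 − 0.43921211·0.90508698) = 0.738583

x=29.111364 y=0.738583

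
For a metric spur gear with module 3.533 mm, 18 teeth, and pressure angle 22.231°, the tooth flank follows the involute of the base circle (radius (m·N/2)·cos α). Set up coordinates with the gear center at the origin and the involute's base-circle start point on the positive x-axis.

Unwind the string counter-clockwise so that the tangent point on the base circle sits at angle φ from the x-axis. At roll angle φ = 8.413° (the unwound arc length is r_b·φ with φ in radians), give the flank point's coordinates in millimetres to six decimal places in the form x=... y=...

pitch radius r_p = m·N/2 = 3.533·18/2 = 31.797000
base radius r_b = r_p·cos α = 31.797000·cos 22.231° = 29.433402
roll angle φ = 8.413° = 0.14683455 rad
x = r_b·(cos φ + φ·sin φ) = 29.433402·(0.98923916 + 0.14683455·0.14630748) = 29.748992
y = r_b·(sin φ − φ·cos φ) = 29.433402·(0.14630748 − 0.14683455·0.98923916) = 0.030993

x=29.748992 y=0.030993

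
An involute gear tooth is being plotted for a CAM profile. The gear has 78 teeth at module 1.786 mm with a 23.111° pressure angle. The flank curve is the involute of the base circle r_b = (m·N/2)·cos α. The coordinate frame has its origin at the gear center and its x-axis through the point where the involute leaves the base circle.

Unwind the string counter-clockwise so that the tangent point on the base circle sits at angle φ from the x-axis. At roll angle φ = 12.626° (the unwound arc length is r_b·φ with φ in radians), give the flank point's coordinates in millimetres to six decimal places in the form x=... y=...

pitch radius r_p = m·N/2 = 1.786·78/2 = 69.654000
base radius r_b = r_p·cos α = 69.654000·cos 23.111° = 64.063999
roll angle φ = 12.626° = 0.22036527 rad
x = r_b·(cos φ + φ·sin φ) = 64.063999·(0.97581767 + 0.22036527·0.21858608) = 65.600667
y = r_b·(sin φ − φ·cos φ) = 64.063999·(0.21858608 − 0.22036527·0.97581767) = 0.227411

x=65.600667 y=0.227411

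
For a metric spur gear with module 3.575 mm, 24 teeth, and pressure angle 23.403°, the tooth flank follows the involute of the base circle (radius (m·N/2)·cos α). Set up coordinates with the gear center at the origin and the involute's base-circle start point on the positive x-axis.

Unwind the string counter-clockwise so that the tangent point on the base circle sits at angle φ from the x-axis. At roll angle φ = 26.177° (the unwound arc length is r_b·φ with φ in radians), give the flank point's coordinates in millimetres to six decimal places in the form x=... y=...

pitch radius r_p = m·N/2 = 3.575·24/2 = 42.900000
base radius r_b = r_p·cos α = 42.900000·cos 23.403° = 39.370781
roll angle φ = 26.177° = 0.45687484 rad
x = r_b·(cos φ + φ·sin φ) = 39.370781·(0.89743553 + 0.45687484·0.44114563) = 43.267854
y = r_b·(sin φ − φ·cos φ) = 39.370781·(0.44114563 − 0.45687484·0.89743553) = 1.225609

x=43.267854 y=1.225609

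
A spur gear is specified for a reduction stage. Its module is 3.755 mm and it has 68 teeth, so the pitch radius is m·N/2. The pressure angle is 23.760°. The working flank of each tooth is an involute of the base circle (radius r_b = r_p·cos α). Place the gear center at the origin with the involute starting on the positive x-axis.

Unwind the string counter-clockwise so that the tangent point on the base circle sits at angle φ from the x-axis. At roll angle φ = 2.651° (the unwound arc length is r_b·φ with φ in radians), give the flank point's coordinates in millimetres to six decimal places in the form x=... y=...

pitch radius r_p = m·N/2 = 3.755·68/2 = 127.670000
base radius r_b = r_p·cos α = 127.670000·cos 23.760° = 116.848841
roll angle φ = 2.651° = 0.04626868 rad
x = r_b·(cos φ + φ·sin φ) = 116.848841·(0.99892980 + 0.04626868·0.04625217) = 116.973848
y = r_b·(sin φ − φ·cos φ) = 116.848841·(0.04625217 − 0.04626868·0.99892980) = 0.003857

x=116.973848 y=0.003857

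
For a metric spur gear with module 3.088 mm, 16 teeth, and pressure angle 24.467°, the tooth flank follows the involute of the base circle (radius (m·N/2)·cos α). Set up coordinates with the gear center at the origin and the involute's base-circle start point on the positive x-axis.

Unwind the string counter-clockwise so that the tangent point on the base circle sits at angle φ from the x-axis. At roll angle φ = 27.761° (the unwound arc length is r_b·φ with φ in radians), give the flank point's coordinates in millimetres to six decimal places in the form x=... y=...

pitch radius r_p = m·N/2 = 3.088·16/2 = 24.704000
base radius r_b = r_p·cos α = 24.704000·cos 24.467° = 22.485580
roll angle φ = 27.761° = 0.48452085 rad
x = r_b·(cos φ + φ·sin φ) = 22.485580·(0.88489823 + 0.48452085·0.46578442) = 24.972046
y = r_b·(sin φ − φ·cos φ) = 22.485580·(0.46578442 − 0.48452085·0.88489823) = 0.832703

x=24.972046 y=0.832703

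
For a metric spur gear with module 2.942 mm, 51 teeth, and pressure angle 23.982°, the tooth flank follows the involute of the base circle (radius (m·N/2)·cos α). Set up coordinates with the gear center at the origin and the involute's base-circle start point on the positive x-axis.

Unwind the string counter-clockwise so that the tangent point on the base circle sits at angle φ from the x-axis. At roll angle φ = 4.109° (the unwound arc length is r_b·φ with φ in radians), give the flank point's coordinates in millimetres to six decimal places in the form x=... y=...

pitch radius r_p = m·N/2 = 2.942·51/2 = 75.021000
base radius r_b = r_p·cos α = 75.021000·cos 23.982° = 68.544677
roll angle φ = 4.109° = 0.07171558 rad
x = r_b·(cos φ + φ·sin φ) = 68.544677·(0.99742954 + 0.07171558·0.07165412) = 68.720717
y = r_b·(sin φ − φ·cos φ) = 68.544677·(0.07165412 − 0.07171558·0.99742954) = 0.008423

x=68.720717 y=0.008423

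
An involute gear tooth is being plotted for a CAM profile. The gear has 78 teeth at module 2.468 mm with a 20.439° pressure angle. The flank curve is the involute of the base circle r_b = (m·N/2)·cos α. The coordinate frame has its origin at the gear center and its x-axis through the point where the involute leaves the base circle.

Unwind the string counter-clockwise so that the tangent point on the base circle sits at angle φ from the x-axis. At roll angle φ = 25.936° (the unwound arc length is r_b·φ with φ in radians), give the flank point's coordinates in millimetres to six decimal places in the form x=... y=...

pitch radius r_p = m·N/2 = 2.468·78/2 = 96.252000
base radius r_b = r_p·cos α = 96.252000·cos 20.439° = 90.192408
roll angle φ = 25.936° = 0.45266859 rad
x = r_b·(cos φ + φ·sin φ) = 90.192408·(0.89928315 + 0.45266859·0.43736691) = 98.965010
y = r_b·(sin φ − φ·cos φ) = 90.192408·(0.43736691 − 0.45266859·0.89928315) = 2.731898

x=98.965010 y=2.731898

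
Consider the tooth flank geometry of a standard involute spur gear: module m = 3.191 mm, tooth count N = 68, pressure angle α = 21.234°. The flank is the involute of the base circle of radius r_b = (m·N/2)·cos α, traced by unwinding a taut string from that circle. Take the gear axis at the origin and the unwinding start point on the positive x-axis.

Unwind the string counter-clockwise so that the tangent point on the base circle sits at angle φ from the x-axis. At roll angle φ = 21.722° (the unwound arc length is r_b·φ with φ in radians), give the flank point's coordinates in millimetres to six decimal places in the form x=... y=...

x=108.136863 y=1.810621

pitch radius r_p = m·N/2 = 3.191·68/2 = 108.494000
base radius r_b = r_p·cos α = 108.494000·cos 21.234° = 101.128239
roll angle φ = 21.722° = 0.37912042 rad
x = r_b·(cos φ + φ·sin φ) = 101.128239·(0.92899053 + 0.37912042·0.37010349) = 108.136863
y = r_b·(sin φ − φ·cos φ) = 101.128239·(0.37010349 − 0.37912042·0.92899053) = 1.810621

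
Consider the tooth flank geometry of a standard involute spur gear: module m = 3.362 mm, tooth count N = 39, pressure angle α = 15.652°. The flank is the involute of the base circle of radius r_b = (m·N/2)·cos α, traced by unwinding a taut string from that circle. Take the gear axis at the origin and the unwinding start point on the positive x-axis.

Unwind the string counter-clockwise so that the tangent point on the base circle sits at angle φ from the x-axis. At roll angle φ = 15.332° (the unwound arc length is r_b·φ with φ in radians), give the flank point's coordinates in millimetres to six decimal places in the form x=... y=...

x=65.347833 y=0.400328

pitch radius r_p = m·N/2 = 3.362·39/2 = 65.559000
base radius r_b = r_p·cos α = 65.559000·cos 15.652° = 63.127948
roll angle φ = 15.332° = 0.26759388 rad
x = r_b·(cos φ + φ·sin φ) = 63.127948·(0.96440989 + 0.26759388·0.26441172) = 65.347833
y = r_b·(sin φ − φ·cos φ) = 63.127948·(0.26441172 − 0.26759388·0.96440989) = 0.400328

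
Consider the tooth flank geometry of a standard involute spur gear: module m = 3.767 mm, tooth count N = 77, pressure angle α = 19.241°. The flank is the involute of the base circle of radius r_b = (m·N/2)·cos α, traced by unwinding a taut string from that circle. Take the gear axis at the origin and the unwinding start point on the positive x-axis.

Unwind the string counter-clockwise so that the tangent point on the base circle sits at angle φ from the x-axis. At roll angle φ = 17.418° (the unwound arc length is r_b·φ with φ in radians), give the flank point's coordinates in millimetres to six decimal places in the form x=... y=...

x=143.110072 y=1.270515

pitch radius r_p = m·N/2 = 3.767·77/2 = 145.029500
base radius r_b = r_p·cos α = 145.029500·cos 19.241° = 136.928268
roll angle φ = 17.418° = 0.30400145 rad
x = r_b·(cos φ + φ·sin φ) = 136.928268·(0.95414633 + 0.30400145·0.29934056) = 143.110072
y = r_b·(sin φ − φ·cos φ) = 136.928268·(0.29934056 − 0.30400145·0.95414633) = 1.270515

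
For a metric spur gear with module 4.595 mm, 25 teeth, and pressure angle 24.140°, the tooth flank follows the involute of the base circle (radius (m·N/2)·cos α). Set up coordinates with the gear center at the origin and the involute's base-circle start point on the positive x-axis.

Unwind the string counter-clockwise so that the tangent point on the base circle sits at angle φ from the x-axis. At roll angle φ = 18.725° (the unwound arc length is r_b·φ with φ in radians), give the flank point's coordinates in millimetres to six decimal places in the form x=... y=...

x=55.139339 y=0.603368

pitch radius r_p = m·N/2 = 4.595·25/2 = 57.437500
base radius r_b = r_p·cos α = 57.437500·cos 24.140° = 52.414527
roll angle φ = 18.725° = 0.32681290 rad
x = r_b·(cos φ + φ·sin φ) = 52.414527·(0.94707029 + 0.32681290·0.32102626) = 55.139339
y = r_b·(sin φ − φ·cos φ) = 52.414527·(0.32102626 − 0.32681290·0.94707029) = 0.603368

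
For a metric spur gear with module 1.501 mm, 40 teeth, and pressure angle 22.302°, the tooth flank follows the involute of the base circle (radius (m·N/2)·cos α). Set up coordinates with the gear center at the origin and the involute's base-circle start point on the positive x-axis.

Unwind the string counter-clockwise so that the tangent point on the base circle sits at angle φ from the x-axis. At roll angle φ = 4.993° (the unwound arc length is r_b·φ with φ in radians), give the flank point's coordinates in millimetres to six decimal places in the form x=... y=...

pitch radius r_p = m·N/2 = 1.501·40/2 = 30.020000
base radius r_b = r_p·cos α = 30.020000·cos 22.302° = 27.774398
roll angle φ = 4.993° = 0.08714429 rad
x = r_b·(cos φ + φ·sin φ) = 27.774398·(0.99620534 + 0.08714429·0.08703403) = 27.879659
y = r_b·(sin φ − φ·cos φ) = 27.774398·(0.08703403 − 0.08714429·0.99620534) = 0.006122

x=27.879659 y=0.006122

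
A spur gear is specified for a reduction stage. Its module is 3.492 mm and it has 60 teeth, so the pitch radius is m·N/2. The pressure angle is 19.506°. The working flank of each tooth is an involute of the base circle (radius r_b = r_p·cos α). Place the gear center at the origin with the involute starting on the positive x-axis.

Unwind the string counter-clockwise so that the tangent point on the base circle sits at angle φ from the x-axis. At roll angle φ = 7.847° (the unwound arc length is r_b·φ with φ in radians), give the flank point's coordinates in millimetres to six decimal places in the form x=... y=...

pitch radius r_p = m·N/2 = 3.492·60/2 = 104.760000
base radius r_b = r_p·cos α = 104.760000·cos 19.506° = 98.747460
roll angle φ = 7.847° = 0.13695599 rad
x = r_b·(cos φ + φ·sin φ) = 98.747460·(0.99063618 + 0.13695599·0.13652824) = 99.669222
y = r_b·(sin φ − φ·cos φ) = 98.747460·(0.13652824 − 0.13695599·0.99063618) = 0.084398

x=99.669222 y=0.084398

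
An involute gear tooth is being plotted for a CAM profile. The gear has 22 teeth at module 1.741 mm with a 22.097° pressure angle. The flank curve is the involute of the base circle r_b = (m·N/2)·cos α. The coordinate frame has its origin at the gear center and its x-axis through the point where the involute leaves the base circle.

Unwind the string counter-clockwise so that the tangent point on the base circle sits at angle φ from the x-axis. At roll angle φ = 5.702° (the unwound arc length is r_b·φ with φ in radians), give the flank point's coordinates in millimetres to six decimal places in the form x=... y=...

x=17.831979 y=0.005824

pitch radius r_p = m·N/2 = 1.741·22/2 = 19.151000
base radius r_b = r_p·cos α = 19.151000·cos 22.097° = 17.744327
roll angle φ = 5.702° = 0.09951867 rad
x = r_b·(cos φ + φ·sin φ) = 17.744327·(0.99505210 + 0.09951867·0.09935448) = 17.831979
y = r_b·(sin φ − φ·cos φ) = 17.744327·(0.09935448 − 0.09951867·0.99505210) = 0.005824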